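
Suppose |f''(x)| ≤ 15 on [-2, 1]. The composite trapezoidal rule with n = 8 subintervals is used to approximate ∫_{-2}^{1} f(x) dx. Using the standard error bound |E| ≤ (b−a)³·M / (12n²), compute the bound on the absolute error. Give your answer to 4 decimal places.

|E| ≤ (3)³·15 / (12·8²) = 405/768 = 0.5273.

0.5273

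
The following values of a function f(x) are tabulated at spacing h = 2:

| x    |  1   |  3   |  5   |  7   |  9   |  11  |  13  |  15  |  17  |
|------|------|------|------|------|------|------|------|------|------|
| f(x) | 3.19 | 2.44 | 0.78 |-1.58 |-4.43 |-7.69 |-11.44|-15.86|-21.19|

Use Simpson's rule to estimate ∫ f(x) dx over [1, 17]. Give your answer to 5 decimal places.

-92.62667

h = 2, n = 8.
(h/3)·[y₀ + 4y₁ + 2y₂ + 4y₃ + 2y₄ + 4y₅ + 2y₆ + 4y₇ + y₈] = 0.666667·(-138.94) = -92.62667.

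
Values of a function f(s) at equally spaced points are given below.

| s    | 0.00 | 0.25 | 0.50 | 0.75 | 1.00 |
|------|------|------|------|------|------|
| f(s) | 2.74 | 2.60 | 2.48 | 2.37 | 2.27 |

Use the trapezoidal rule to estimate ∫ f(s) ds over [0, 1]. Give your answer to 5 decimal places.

h = 0.25, n = 4.
(h/2)·[y₀ + 2y₁ + 2y₂ + 2y₃ + y₄] = 0.125·(19.91) = 2.48875.

2.48875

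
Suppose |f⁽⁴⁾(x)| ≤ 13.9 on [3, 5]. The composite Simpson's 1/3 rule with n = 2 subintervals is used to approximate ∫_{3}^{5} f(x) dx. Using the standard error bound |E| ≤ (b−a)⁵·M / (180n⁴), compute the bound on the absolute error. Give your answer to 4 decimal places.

|E| ≤ (2)⁵·13.9 / (180·2⁴) = 444.8/2880 = 0.1544.

0.1544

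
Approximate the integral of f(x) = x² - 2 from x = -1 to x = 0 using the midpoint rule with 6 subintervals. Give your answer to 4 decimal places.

h = (0 − (-1))/6 = 0.166667.
Midpoints m₁,…,m₆ = -0.916667, -0.75, -0.583333, -0.416667, -0.25, -0.083333.
f(m₁)=-1.159722, f(m₂)=-1.4375, f(m₃)=-1.659722, f(m₄)=-1.826389, f(m₅)=-1.9375, f(m₆)=-1.993056.
h·[f(m₁) + f(m₂) + f(m₃) + f(m₄) + f(m₅) + f(m₆)] = 0.166667·(-10.013889) = -1.6690.

-1.6690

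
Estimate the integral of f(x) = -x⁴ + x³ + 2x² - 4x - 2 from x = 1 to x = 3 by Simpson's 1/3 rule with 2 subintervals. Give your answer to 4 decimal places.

-31.3333

h = (3 − 1)/2 = 1.
Nodes x₀,…,x₂ = 1, 2, 3.
f(x) = -x⁴ + x³ + 2x² - 4x - 2: f₀=-4, f₁=-10, f₂=-50.
(h/3)·[f₀ + 4f₁ + f₂] = 0.333333·(-94) = -31.3333.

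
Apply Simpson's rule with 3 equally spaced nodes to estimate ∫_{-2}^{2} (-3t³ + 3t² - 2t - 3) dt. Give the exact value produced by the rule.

4

h = (2 − (-2))/2 = 2.
Nodes t₀,…,t₂ = -2, 0, 2.
f(t) = -3t³ + 3t² - 2t - 3: f₀=37, f₁=-3, f₂=-19.
(h/3)·[f₀ + 4f₁ + f₂] = 0.666667·(6) = 4.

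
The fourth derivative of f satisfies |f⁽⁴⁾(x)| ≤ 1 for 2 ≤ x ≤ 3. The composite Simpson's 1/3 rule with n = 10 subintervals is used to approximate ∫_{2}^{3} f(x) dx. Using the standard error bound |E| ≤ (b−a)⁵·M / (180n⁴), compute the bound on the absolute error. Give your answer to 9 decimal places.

|E| ≤ (1)⁵·1 / (180·10⁴) = 1/1800000 = 0.000000556.

0.000000556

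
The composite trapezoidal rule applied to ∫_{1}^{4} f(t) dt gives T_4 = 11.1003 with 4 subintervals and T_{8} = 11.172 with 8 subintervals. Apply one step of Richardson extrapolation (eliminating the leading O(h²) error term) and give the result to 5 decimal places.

R = (4·T_{8} − T_4) / 3 = (4·11.172 − 11.1003)/3 = (33.5877)/3 = 11.19590.

11.19590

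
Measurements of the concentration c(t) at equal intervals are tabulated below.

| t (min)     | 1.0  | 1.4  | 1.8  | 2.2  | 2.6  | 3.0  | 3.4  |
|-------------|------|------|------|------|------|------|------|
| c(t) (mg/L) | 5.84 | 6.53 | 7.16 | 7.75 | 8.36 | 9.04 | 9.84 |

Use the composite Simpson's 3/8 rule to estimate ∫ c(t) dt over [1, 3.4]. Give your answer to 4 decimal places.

h = 0.4, n = 6.
(3h/8)·[y₀ + 3y₁ + 3y₂ + 2y₃ + 3y₄ + 3y₅ + y₆] = 0.15·(124.45) = 18.6675.

18.6675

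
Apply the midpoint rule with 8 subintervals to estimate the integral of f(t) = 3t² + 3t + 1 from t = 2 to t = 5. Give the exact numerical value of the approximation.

151.39453125

h = (5 − 2)/8 = 0.375.
Midpoints m₁,…,m₈ = 2.1875, 2.5625, 2.9375, 3.3125, 3.6875, 4.0625, 4.4375, 4.8125.
f(m₁)=21.91796875, f(m₂)=28.38671875, f(m₃)=35.69921875, f(m₄)=43.85546875, f(m₅)=52.85546875, f(m₆)=62.69921875, f(m₇)=73.38671875, f(m₈)=84.91796875.
h·[f(m₁) + f(m₂) + f(m₃) + f(m₄) + f(m₅) + f(m₆) + f(m₇) + f(m₈)] = 0.375·(403.71875) = 151.39453125.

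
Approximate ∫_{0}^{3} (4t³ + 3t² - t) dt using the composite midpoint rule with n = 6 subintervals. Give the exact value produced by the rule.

102.1875

h = (3 − 0)/6 = 0.5.
Midpoints m₁,…,m₆ = 0.25, 0.75, 1.25, 1.75, 2.25, 2.75.
f(m₁)=0, f(m₂)=2.625, f(m₃)=11.25, f(m₄)=28.875, f(m₅)=58.5, f(m₆)=103.125.
h·[f(m₁) + f(m₂) + f(m₃) + f(m₄) + f(m₅) + f(m₆)] = 0.5·(204.375) = 102.1875.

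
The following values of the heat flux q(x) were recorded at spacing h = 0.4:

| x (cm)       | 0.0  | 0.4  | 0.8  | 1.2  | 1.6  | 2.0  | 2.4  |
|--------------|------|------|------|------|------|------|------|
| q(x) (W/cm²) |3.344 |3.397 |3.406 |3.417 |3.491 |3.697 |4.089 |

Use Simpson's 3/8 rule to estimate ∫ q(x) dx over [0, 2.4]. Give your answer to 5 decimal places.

8.43600

h = 0.4, n = 6.
(3h/8)·[y₀ + 3y₁ + 3y₂ + 2y₃ + 3y₄ + 3y₅ + y₆] = 0.15·(56.240) = 8.43600.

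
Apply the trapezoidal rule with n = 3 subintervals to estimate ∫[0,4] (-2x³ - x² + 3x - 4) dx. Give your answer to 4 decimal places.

h = (4 − 0)/3 = 1.333333.
Nodes x₀,…,x₃ = 0, 1.333333, 2.666667, 4.
f(x) = -2x³ - x² + 3x - 4: f₀=-4, f₁=-6.518519, f₂=-41.037037, f₃=-136.
(h/2)·[f₀ + 2f₁ + 2f₂ + f₃] = 0.666667·(-235.111111) = -156.7407.

-156.7407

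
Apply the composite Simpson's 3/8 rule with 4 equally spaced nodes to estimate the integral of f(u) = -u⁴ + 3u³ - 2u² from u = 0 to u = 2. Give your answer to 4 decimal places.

h = (2 − 0)/3 = 0.666667.
Nodes u₀,…,u₃ = 0, 0.666667, 1.333333, 2.
f(u) = -u⁴ + 3u³ - 2u²: f₀=0, f₁=-0.197531, f₂=0.395062, f₃=0.
(3h/8)·[f₀ + 3f₁ + 3f₂ + f₃] = 0.25·(0.592593) = 0.1481.

0.1481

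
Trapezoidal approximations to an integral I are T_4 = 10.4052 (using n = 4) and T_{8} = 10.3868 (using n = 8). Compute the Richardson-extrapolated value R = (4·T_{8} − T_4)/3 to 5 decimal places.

10.38067

R = (4·T_{8} − T_4) / 3 = (4·10.3868 − 10.4052)/3 = (31.1420)/3 = 10.38067.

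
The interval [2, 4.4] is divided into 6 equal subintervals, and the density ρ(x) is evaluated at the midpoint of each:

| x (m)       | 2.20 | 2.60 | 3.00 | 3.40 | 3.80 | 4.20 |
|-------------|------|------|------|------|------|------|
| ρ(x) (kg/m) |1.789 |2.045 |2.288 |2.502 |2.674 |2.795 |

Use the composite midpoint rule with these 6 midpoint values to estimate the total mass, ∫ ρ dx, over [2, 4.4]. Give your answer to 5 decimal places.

h = 0.4, n = 6.
h·[y(m₁) + y(m₂) + y(m₃) + y(m₄) + y(m₅) + y(m₆)] = 0.4·(14.093) = 5.63720.

5.63720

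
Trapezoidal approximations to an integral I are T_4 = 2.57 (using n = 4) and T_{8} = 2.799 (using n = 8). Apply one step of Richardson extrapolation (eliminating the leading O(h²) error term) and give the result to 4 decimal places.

R = (4·T_{8} − T_4) / 3 = (4·2.799 − 2.57)/3 = (8.626)/3 = 2.8753.

2.8753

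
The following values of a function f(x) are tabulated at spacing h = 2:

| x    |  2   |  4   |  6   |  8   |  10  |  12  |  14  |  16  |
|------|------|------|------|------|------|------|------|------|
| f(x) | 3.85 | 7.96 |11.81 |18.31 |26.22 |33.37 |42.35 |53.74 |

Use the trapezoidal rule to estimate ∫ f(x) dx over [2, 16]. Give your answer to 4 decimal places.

h = 2, n = 7.
(h/2)·[y₀ + 2y₁ + 2y₂ + 2y₃ + 2y₄ + 2y₅ + 2y₆ + y₇] = 1·(337.63) = 337.6300.

337.6300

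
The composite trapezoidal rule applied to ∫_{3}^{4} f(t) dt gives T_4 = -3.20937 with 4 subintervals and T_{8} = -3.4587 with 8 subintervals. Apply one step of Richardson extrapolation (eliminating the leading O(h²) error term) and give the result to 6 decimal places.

R = (4·T_{8} − T_4) / 3 = (4·(-3.4587) − (-3.20937))/3 = (-10.62543)/3 = -3.541810.

-3.541810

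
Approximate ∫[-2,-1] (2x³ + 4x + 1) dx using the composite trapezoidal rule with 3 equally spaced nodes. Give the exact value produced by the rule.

-12.875

h = (-1 − (-2))/2 = 0.5.
Nodes x₀,…,x₂ = -2, -1.5, -1.
f(x) = 2x³ + 4x + 1: f₀=-23, f₁=-11.75, f₂=-5.
(h/2)·[f₀ + 2f₁ + f₂] = 0.25·(-51.5) = -12.875.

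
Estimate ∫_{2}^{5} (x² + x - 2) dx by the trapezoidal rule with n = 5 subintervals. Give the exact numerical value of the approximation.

43.68

h = (5 − 2)/5 = 0.6.
Nodes x₀,…,x₅ = 2, 2.6, 3.2, 3.8, 4.4, 5.
f(x) = x² + x - 2: f₀=4, f₁=7.36, f₂=11.44, f₃=16.24, f₄=21.76, f₅=28.
(h/2)·[f₀ + 2f₁ + 2f₂ + 2f₃ + 2f₄ + f₅] = 0.3·(145.6) = 43.68.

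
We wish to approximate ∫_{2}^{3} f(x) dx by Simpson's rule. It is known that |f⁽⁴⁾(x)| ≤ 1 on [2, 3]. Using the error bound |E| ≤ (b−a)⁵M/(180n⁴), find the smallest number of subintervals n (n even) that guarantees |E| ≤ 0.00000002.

24

Need 1/(180n⁴) ≤ 0.00000002.
n⁴ ≥ 1/(180·0.00000002) = 277778 ⇒ n ≥ 22.9575, so the smallest even n is 24. (n must be even for Simpson's rule.)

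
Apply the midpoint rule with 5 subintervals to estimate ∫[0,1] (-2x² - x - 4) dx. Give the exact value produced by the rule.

h = (1 − 0)/5 = 0.2.
Midpoints m₁,…,m₅ = 0.1, 0.3, 0.5, 0.7, 0.9.
f(m₁)=-4.12, f(m₂)=-4.48, f(m₃)=-5, f(m₄)=-5.68, f(m₅)=-6.52.
h·[f(m₁) + f(m₂) + f(m₃) + f(m₄) + f(m₅)] = 0.2·(-25.8) = -5.16.

-5.16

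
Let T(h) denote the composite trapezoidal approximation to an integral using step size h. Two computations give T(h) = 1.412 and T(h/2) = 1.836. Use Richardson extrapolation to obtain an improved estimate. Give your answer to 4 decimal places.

R = (4·T(h/2) − T(h)) / 3 = (4·1.836 − 1.412)/3 = (5.932)/3 = 1.9773.

1.9773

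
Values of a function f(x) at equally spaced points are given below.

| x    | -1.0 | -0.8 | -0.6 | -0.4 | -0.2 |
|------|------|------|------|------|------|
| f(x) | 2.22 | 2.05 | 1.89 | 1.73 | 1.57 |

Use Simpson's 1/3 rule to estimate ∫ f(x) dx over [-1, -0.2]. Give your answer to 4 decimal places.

1.5127

h = 0.2, n = 4.
(h/3)·[y₀ + 4y₁ + 2y₂ + 4y₃ + y₄] = 0.066667·(22.69) = 1.5127.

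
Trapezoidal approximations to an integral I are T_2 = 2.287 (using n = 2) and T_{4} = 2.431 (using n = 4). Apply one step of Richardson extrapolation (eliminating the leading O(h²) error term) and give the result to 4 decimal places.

2.4790

R = (4·T_{4} − T_2) / 3 = (4·2.431 − 2.287)/3 = (7.437)/3 = 2.4790.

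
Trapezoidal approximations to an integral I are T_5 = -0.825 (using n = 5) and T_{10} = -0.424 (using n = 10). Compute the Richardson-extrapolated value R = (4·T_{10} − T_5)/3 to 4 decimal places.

R = (4·T_{10} − T_5) / 3 = (4·(-0.424) − (-0.825))/3 = (-0.871)/3 = -0.2903.

-0.2903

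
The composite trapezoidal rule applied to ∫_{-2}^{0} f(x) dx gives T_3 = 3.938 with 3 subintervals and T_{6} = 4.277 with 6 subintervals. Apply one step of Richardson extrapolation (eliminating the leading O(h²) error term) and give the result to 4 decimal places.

R = (4·T_{6} − T_3) / 3 = (4·4.277 − 3.938)/3 = (13.170)/3 = 4.3900.

4.3900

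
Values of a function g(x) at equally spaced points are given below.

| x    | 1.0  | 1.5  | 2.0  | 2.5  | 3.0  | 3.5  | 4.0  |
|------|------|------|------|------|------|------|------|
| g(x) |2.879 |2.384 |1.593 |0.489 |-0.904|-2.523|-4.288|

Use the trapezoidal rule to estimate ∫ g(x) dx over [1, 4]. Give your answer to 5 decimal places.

h = 0.5, n = 6.
(h/2)·[y₀ + 2y₁ + 2y₂ + 2y₃ + 2y₄ + 2y₅ + y₆] = 0.25·(0.669) = 0.16725.

0.16725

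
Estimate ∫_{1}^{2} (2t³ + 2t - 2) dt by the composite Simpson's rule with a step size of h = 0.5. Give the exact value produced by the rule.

h = (2 − 1)/2 = 0.5.
Nodes t₀,…,t₂ = 1, 1.5, 2.
f(t) = 2t³ + 2t - 2: f₀=2, f₁=7.75, f₂=18.
(h/3)·[f₀ + 4f₁ + f₂] = 0.166667·(51) = 8.5.

8.5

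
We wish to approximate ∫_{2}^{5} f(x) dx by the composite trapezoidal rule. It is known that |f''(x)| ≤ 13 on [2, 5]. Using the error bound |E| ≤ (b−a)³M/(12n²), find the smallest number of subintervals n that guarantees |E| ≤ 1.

Need 351/(12n²) ≤ 1.
n² ≥ 351/(12·1) = 29.25 ⇒ n ≥ 5.4083, so the smallest n is 6.

6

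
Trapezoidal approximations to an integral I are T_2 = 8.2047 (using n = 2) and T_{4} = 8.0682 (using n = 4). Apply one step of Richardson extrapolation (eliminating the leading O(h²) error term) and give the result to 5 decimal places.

8.02270

R = (4·T_{4} − T_2) / 3 = (4·8.0682 − 8.2047)/3 = (24.0681)/3 = 8.02270.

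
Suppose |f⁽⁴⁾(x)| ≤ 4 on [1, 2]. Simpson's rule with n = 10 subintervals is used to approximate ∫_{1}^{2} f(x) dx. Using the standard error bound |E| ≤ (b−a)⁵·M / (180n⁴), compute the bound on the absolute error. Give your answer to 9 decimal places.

|E| ≤ (1)⁵·4 / (180·10⁴) = 4/1800000 = 0.000002222.

0.000002222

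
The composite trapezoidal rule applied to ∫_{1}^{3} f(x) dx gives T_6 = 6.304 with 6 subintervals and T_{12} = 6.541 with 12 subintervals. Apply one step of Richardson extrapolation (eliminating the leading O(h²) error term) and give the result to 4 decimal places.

R = (4·T_{12} − T_6) / 3 = (4·6.541 − 6.304)/3 = (19.860)/3 = 6.6200.

6.6200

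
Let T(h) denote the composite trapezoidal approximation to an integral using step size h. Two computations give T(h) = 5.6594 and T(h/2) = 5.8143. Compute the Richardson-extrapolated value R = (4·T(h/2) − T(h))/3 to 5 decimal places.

R = (4·T(h/2) − T(h)) / 3 = (4·5.8143 − 5.6594)/3 = (17.5978)/3 = 5.86593.

5.86593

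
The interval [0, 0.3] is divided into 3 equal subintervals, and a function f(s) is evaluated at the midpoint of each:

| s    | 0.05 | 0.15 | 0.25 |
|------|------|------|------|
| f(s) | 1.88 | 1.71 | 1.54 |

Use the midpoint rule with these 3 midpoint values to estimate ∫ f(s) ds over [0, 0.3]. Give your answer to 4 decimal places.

0.5130

h = 0.1, n = 3.
h·[y(m₁) + y(m₂) + y(m₃)] = 0.1·(5.13) = 0.5130.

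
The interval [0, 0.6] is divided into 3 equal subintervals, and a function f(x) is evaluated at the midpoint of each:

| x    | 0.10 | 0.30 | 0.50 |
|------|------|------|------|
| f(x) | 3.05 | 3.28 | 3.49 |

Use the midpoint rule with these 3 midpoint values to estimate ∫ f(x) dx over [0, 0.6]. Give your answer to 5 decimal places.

h = 0.2, n = 3.
h·[y(m₁) + y(m₂) + y(m₃)] = 0.2·(9.82) = 1.96400.

1.96400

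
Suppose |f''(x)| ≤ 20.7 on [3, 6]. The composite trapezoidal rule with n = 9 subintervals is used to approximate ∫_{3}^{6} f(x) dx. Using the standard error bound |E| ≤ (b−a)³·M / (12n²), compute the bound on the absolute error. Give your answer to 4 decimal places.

|E| ≤ (3)³·20.7 / (12·9²) = 558.9/972 = 0.5750.

0.5750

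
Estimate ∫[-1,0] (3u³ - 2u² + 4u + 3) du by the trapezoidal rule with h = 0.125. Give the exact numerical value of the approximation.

-0.43359375

h = (0 − (-1))/8 = 0.125.
Nodes u₀,…,u₈ = -1, -0.875, -0.75, -0.625, -0.5, -0.375, -0.25, -0.125, 0.
f(u) = 3u³ - 2u² + 4u + 3: f₀=-6, f₁=-4.041015625, f₂=-2.390625, f₃=-1.013671875, f₄=0.125, f₅=1.060546875, f₆=1.828125, f₇=2.462890625, f₈=3.
(h/2)·[f₀ + 2f₁ + 2f₂ + 2f₃ + 2f₄ + 2f₅ + 2f₆ + 2f₇ + f₈] = 0.0625·(-6.9375) = -0.43359375.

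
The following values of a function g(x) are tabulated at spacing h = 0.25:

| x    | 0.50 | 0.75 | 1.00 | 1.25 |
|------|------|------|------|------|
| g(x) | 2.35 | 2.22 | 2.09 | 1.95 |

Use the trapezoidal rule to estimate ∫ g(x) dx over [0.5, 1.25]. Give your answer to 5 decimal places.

h = 0.25, n = 3.
(h/2)·[y₀ + 2y₁ + 2y₂ + y₃] = 0.125·(12.92) = 1.61500.

1.61500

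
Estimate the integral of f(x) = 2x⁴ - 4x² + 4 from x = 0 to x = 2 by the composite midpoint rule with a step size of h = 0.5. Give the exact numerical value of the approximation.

9.640625

h = (2 − 0)/4 = 0.5.
Midpoints m₁,…,m₄ = 0.25, 0.75, 1.25, 1.75.
f(m₁)=3.7578125, f(m₂)=2.3828125, f(m₃)=2.6328125, f(m₄)=10.5078125.
h·[f(m₁) + f(m₂) + f(m₃) + f(m₄)] = 0.5·(19.28125) = 9.640625.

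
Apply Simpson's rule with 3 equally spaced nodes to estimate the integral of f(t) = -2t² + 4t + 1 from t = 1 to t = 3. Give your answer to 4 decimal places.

h = (3 − 1)/2 = 1.
Nodes t₀,…,t₂ = 1, 2, 3.
f(t) = -2t² + 4t + 1: f₀=3, f₁=1, f₂=-5.
(h/3)·[f₀ + 4f₁ + f₂] = 0.333333·(2) = 0.6667.

0.6667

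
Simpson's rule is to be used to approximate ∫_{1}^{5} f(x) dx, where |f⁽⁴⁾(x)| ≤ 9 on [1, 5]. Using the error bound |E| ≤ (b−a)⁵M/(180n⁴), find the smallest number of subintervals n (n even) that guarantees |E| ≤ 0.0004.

Need 9216/(180n⁴) ≤ 0.0004.
n⁴ ≥ 9216/(180·0.0004) = 128000 ⇒ n ≥ 18.9148, so the smallest even n is 20. (n must be even for Simpson's rule.)

20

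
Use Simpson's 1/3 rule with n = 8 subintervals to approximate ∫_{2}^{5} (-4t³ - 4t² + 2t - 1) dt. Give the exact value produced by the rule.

h = (5 − 2)/8 = 0.375.
Nodes t₀,…,t₈ = 2, 2.375, 2.75, 3.125, 3.5, 3.875, 4.25, 4.625, 5.
f(t) = -4t³ - 4t² + 2t - 1: f₀=-45, f₁=-72.3984375, f₂=-108.9375, f₃=-155.8828125, f₄=-214.5, f₅=-286.0546875, f₆=-371.8125, f₇=-473.0390625, f₈=-591.
(h/3)·[f₀ + 4f₁ + 2f₂ + 4f₃ + 2f₄ + 4f₅ + 2f₆ + 4f₇ + f₈] = 0.125·(-5976) = -747.

-747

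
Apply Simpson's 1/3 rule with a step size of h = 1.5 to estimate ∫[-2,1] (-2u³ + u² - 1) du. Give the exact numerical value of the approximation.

h = (1 − (-2))/2 = 1.5.
Nodes u₀,…,u₂ = -2, -0.5, 1.
f(u) = -2u³ + u² - 1: f₀=19, f₁=-0.5, f₂=-2.
(h/3)·[f₀ + 4f₁ + f₂] = 0.5·(15) = 7.5.

7.5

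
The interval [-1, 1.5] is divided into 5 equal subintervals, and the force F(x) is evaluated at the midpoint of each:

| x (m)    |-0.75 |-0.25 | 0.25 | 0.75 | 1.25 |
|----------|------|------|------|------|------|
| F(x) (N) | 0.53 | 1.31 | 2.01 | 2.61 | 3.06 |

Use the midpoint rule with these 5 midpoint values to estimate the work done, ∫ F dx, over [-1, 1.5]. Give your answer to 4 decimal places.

h = 0.5, n = 5.
h·[y(m₁) + y(m₂) + y(m₃) + y(m₄) + y(m₅)] = 0.5·(9.52) = 4.7600.

4.7600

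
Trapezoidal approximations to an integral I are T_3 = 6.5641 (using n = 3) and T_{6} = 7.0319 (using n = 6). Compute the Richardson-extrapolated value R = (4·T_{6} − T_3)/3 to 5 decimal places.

7.18783

R = (4·T_{6} − T_3) / 3 = (4·7.0319 − 6.5641)/3 = (21.5635)/3 = 7.18783.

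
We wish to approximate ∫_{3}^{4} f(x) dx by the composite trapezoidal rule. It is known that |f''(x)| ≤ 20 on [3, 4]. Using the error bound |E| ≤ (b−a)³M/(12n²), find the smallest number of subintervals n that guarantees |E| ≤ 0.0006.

53

Need 20/(12n²) ≤ 0.0006.
n² ≥ 20/(12·0.0006) = 2777.78 ⇒ n ≥ 52.7046, so the smallest n is 53.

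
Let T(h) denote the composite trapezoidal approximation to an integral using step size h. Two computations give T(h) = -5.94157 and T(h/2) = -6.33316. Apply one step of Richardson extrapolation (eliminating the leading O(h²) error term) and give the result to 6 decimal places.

R = (4·T(h/2) − T(h)) / 3 = (4·(-6.33316) − (-5.94157))/3 = (-19.39107)/3 = -6.463690.

-6.463690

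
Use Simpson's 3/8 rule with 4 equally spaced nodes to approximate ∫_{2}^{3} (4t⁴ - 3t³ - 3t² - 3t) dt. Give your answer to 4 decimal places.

93.5648

h = (3 − 2)/3 = 0.333333.
Nodes t₀,…,t₃ = 2, 2.333333, 2.666667, 3.
f(t) = 4t⁴ - 3t³ - 3t² - 3t: f₀=22, f₁=57.123457, f₂=116.049383, f₃=207.
(3h/8)·[f₀ + 3f₁ + 3f₂ + f₃] = 0.125·(748.518519) = 93.5648.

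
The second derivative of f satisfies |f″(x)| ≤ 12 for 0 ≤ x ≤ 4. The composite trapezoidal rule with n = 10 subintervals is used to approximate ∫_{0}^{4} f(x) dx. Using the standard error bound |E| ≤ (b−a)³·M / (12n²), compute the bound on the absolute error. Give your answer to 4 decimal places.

|E| ≤ (4)³·12 / (12·10²) = 768/1200 = 0.6400.

0.6400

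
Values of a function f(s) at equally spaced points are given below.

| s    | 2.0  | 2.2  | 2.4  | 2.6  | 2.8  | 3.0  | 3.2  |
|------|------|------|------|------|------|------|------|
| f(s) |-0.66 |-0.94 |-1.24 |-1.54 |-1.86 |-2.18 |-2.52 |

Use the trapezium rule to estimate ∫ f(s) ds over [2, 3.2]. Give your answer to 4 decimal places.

-1.8700

h = 0.2, n = 6.
(h/2)·[y₀ + 2y₁ + 2y₂ + 2y₃ + 2y₄ + 2y₅ + y₆] = 0.1·(-18.70) = -1.8700.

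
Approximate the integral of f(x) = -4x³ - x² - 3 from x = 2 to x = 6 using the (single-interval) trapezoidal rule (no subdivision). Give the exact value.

T = (b−a)/2 · [f(2) + f(6)] = 2·[(-39) + (-903)] = -1884.

-1884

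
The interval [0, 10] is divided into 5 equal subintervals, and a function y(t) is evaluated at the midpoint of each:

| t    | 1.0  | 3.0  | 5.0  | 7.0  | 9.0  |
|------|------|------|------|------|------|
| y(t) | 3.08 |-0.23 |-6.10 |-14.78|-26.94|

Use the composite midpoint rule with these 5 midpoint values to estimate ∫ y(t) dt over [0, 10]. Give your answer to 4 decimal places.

h = 2, n = 5.
h·[y(m₁) + y(m₂) + y(m₃) + y(m₄) + y(m₅)] = 2·(-44.97) = -89.9400.

-89.9400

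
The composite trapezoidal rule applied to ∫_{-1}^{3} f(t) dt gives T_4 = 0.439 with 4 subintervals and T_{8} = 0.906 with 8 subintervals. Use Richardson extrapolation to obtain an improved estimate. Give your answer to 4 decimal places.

1.0617

R = (4·T_{8} − T_4) / 3 = (4·0.906 − 0.439)/3 = (3.185)/3 = 1.0617.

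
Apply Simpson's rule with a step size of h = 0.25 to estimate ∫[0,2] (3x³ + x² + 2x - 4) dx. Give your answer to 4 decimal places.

h = (2 − 0)/8 = 0.25.
Nodes x₀,…,x₈ = 0, 0.25, 0.5, 0.75, 1, 1.25, 1.5, 1.75, 2.
f(x) = 3x³ + x² + 2x - 4: f₀=-4, f₁=-3.390625, f₂=-2.375, f₃=-0.671875, f₄=2, f₅=5.921875, f₆=11.375, f₇=18.640625, f₈=28.
(h/3)·[f₀ + 4f₁ + 2f₂ + 4f₃ + 2f₄ + 4f₅ + 2f₆ + 4f₇ + f₈] = 0.083333·(128) = 10.6667.

10.6667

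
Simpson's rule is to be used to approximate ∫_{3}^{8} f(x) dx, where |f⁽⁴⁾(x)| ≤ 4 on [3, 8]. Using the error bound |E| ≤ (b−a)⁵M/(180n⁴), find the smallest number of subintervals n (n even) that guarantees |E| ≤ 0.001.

18

Need 12500/(180n⁴) ≤ 0.001.
n⁴ ≥ 12500/(180·0.001) = 69444.4 ⇒ n ≥ 16.2334, so the smallest even n is 18. (n must be even for Simpson's rule.)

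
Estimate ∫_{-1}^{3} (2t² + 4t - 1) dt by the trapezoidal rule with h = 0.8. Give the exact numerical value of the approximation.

31.52

h = (3 − (-1))/5 = 0.8.
Nodes t₀,…,t₅ = -1, -0.2, 0.6, 1.4, 2.2, 3.
f(t) = 2t² + 4t - 1: f₀=-3, f₁=-1.72, f₂=2.12, f₃=8.52, f₄=17.48, f₅=29.
(h/2)·[f₀ + 2f₁ + 2f₂ + 2f₃ + 2f₄ + f₅] = 0.4·(78.8) = 31.52.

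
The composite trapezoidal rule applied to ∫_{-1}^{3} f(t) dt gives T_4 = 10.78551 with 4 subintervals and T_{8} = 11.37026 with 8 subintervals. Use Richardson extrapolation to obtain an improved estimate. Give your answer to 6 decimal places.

R = (4·T_{8} − T_4) / 3 = (4·11.37026 − 10.78551)/3 = (34.69553)/3 = 11.565177.

11.565177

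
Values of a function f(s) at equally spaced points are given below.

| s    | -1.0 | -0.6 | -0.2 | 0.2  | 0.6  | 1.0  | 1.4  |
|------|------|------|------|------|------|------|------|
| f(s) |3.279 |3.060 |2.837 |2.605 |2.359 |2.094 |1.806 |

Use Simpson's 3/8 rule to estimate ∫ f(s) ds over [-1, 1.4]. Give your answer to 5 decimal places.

h = 0.4, n = 6.
(3h/8)·[y₀ + 3y₁ + 3y₂ + 2y₃ + 3y₄ + 3y₅ + y₆] = 0.15·(41.345) = 6.20175.

6.20175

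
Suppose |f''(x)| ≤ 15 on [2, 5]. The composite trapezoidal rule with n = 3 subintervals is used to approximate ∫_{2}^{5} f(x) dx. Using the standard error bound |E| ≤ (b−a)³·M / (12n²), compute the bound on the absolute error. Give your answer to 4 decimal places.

|E| ≤ (3)³·15 / (12·3²) = 405/108 = 3.7500.

3.7500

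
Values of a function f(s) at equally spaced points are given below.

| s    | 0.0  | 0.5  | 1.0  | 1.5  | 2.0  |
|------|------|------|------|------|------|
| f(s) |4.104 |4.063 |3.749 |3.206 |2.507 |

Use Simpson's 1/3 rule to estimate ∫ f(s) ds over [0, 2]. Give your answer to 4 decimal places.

h = 0.5, n = 4.
(h/3)·[y₀ + 4y₁ + 2y₂ + 4y₃ + y₄] = 0.166667·(43.185) = 7.1975.

7.1975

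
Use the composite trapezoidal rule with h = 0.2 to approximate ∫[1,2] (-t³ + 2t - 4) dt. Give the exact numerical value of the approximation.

h = (2 − 1)/5 = 0.2.
Nodes t₀,…,t₅ = 1, 1.2, 1.4, 1.6, 1.8, 2.
f(t) = -t³ + 2t - 4: f₀=-3, f₁=-3.328, f₂=-3.944, f₃=-4.896, f₄=-6.232, f₅=-8.
(h/2)·[f₀ + 2f₁ + 2f₂ + 2f₃ + 2f₄ + f₅] = 0.1·(-47.8) = -4.78.

-4.78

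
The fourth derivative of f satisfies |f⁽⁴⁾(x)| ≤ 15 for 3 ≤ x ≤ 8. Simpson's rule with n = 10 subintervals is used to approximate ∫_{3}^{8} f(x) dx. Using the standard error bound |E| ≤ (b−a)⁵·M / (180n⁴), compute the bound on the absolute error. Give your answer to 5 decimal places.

|E| ≤ (5)⁵·15 / (180·10⁴) = 46875/1800000 = 0.02604.

0.02604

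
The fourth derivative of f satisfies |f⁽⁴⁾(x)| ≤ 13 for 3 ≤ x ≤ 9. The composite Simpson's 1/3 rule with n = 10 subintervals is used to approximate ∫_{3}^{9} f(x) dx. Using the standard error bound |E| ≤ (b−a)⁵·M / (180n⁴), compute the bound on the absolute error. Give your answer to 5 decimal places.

0.05616

|E| ≤ (6)⁵·13 / (180·10⁴) = 101088/1800000 = 0.05616.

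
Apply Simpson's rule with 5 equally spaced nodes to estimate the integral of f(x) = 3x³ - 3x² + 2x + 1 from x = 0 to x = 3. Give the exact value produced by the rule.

h = (3 − 0)/4 = 0.75.
Nodes x₀,…,x₄ = 0, 0.75, 1.5, 2.25, 3.
f(x) = 3x³ - 3x² + 2x + 1: f₀=1, f₁=2.078125, f₂=7.375, f₃=24.484375, f₄=61.
(h/3)·[f₀ + 4f₁ + 2f₂ + 4f₃ + f₄] = 0.25·(183) = 45.75.

45.75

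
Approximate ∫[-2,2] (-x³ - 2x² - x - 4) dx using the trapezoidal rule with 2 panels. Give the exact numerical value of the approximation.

-32

h = (2 − (-2))/2 = 2.
Nodes x₀,…,x₂ = -2, 0, 2.
f(x) = -x³ - 2x² - x - 4: f₀=-2, f₁=-4, f₂=-22.
(h/2)·[f₀ + 2f₁ + f₂] = 1·(-32) = -32.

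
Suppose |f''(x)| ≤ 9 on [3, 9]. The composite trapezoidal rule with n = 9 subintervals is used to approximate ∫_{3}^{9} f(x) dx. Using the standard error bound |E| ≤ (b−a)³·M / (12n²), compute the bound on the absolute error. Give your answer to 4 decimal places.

2.0000

|E| ≤ (6)³·9 / (12·9²) = 1944/972 = 2.0000.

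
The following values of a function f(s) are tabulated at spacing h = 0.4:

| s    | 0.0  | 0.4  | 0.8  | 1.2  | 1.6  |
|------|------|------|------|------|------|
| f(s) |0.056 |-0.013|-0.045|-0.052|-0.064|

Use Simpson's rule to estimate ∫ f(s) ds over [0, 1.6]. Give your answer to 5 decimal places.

-0.04773

h = 0.4, n = 4.
(h/3)·[y₀ + 4y₁ + 2y₂ + 4y₃ + y₄] = 0.133333·(-0.358) = -0.04773.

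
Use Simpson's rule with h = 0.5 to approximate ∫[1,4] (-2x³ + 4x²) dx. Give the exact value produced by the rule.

-43.5

h = (4 − 1)/6 = 0.5.
Nodes x₀,…,x₆ = 1, 1.5, 2, 2.5, 3, 3.5, 4.
f(x) = -2x³ + 4x²: f₀=2, f₁=2.25, f₂=0, f₃=-6.25, f₄=-18, f₅=-36.75, f₆=-64.
(h/3)·[f₀ + 4f₁ + 2f₂ + 4f₃ + 2f₄ + 4f₅ + f₆] = 0.166667·(-261) = -43.5.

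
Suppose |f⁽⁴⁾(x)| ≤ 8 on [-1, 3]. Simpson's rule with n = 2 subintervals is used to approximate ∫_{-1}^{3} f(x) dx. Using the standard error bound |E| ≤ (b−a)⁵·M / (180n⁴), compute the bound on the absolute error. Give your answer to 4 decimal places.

|E| ≤ (4)⁵·8 / (180·2⁴) = 8192/2880 = 2.8444.

2.8444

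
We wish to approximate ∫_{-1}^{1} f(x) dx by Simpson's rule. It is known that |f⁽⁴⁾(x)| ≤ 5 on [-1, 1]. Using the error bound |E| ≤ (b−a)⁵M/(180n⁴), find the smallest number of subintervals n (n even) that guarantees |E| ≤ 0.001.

Need 160/(180n⁴) ≤ 0.001.
n⁴ ≥ 160/(180·0.001) = 888.889 ⇒ n ≥ 5.4602, so the smallest even n is 6. (n must be even for Simpson's rule.)

6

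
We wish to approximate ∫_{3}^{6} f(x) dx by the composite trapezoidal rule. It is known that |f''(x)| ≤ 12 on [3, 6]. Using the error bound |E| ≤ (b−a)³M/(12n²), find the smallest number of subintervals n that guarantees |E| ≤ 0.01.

Need 324/(12n²) ≤ 0.01.
n² ≥ 324/(12·0.01) = 2700 ⇒ n ≥ 51.9615, so the smallest n is 52.

52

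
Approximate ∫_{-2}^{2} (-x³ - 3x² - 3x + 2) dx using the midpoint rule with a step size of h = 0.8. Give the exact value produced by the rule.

h = (2 − (-2))/5 = 0.8.
Midpoints m₁,…,m₅ = -1.6, -0.8, 0, 0.8, 1.6.
f(m₁)=3.216, f(m₂)=2.992, f(m₃)=2, f(m₄)=-2.832, f(m₅)=-14.576.
h·[f(m₁) + f(m₂) + f(m₃) + f(m₄) + f(m₅)] = 0.8·(-9.2) = -7.36.

-7.36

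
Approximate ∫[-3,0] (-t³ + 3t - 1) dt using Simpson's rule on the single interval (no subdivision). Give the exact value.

S = (b−a)/6 · [f(-3) + 4f(-1.5) + f(0)] = 0.5·[17 + 4·(-2.125) + (-1)] = 3.75.

3.75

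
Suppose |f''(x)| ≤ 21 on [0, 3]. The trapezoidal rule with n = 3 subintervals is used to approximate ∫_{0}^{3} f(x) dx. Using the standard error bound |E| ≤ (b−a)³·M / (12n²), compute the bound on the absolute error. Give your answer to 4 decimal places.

5.2500

|E| ≤ (3)³·21 / (12·3²) = 567/108 = 5.2500.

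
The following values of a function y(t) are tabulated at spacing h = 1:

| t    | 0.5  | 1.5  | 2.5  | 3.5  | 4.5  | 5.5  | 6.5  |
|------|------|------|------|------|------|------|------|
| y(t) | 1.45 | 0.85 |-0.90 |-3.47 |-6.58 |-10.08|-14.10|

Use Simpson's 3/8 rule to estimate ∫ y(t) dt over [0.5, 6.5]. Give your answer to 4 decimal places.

h = 1, n = 6.
(3h/8)·[y₀ + 3y₁ + 3y₂ + 2y₃ + 3y₄ + 3y₅ + y₆] = 0.375·(-69.72) = -26.1450.

-26.1450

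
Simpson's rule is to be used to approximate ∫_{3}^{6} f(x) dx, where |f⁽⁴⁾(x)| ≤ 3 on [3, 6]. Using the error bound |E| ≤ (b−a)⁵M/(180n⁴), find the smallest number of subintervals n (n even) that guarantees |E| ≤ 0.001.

Need 729/(180n⁴) ≤ 0.001.
n⁴ ≥ 729/(180·0.001) = 4050 ⇒ n ≥ 7.9774, so the smallest even n is 8. (n must be even for Simpson's rule.)

8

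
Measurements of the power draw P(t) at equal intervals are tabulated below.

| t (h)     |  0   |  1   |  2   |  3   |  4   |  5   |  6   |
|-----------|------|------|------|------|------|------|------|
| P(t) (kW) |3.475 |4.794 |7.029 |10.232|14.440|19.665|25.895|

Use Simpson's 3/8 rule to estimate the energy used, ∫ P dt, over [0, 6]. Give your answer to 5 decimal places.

h = 1, n = 6.
(3h/8)·[y₀ + 3y₁ + 3y₂ + 2y₃ + 3y₄ + 3y₅ + y₆] = 0.375·(187.618) = 70.35675.

70.35675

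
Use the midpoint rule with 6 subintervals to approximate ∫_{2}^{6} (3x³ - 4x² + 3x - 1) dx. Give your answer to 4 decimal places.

h = (6 − 2)/6 = 0.666667.
Midpoints m₁,…,m₆ = 2.333333, 3, 3.666667, 4.333333, 5, 5.666667.
f(m₁)=22.333333, f(m₂)=53, f(m₃)=104.111111, f(m₄)=181, f(m₅)=289, f(m₆)=433.444444.
h·[f(m₁) + f(m₂) + f(m₃) + f(m₄) + f(m₅) + f(m₆)] = 0.666667·(1082.888889) = 721.9259.

721.9259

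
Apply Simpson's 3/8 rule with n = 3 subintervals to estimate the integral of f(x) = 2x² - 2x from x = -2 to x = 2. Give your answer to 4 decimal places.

10.6667

h = (2 − (-2))/3 = 1.333333.
Nodes x₀,…,x₃ = -2, -0.666667, 0.666667, 2.
f(x) = 2x² - 2x: f₀=12, f₁=2.222222, f₂=-0.444444, f₃=4.
(3h/8)·[f₀ + 3f₁ + 3f₂ + f₃] = 0.5·(21.333333) = 10.6667.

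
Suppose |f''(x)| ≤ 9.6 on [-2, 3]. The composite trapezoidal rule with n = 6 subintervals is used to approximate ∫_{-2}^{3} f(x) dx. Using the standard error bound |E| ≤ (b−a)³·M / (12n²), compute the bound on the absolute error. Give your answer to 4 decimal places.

|E| ≤ (5)³·9.6 / (12·6²) = 1200/432 = 2.7778.

2.7778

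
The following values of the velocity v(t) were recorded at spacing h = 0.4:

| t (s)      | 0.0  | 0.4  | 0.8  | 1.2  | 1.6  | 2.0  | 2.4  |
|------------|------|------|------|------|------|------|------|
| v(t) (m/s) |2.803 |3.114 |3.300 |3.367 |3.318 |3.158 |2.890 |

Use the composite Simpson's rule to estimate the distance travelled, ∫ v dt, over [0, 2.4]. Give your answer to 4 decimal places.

h = 0.4, n = 6.
(h/3)·[y₀ + 4y₁ + 2y₂ + 4y₃ + 2y₄ + 4y₅ + y₆] = 0.133333·(57.485) = 7.6647.

7.6647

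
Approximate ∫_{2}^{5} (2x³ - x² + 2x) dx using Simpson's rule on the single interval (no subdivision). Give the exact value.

286.5

S = (b−a)/6 · [f(2) + 4f(3.5) + f(5)] = 0.5·[16 + 4·80.5 + 235] = 286.5.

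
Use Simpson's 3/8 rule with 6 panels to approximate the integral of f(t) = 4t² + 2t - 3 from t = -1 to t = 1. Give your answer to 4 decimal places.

h = (1 − (-1))/6 = 0.333333.
Nodes t₀,…,t₆ = -1, -0.666667, -0.333333, 0, 0.333333, 0.666667, 1.
f(t) = 4t² + 2t - 3: f₀=-1, f₁=-2.555556, f₂=-3.222222, f₃=-3, f₄=-1.888889, f₅=0.111111, f₆=3.
(3h/8)·[f₀ + 3f₁ + 3f₂ + 2f₃ + 3f₄ + 3f₅ + f₆] = 0.125·(-26.666667) = -3.3333.

-3.3333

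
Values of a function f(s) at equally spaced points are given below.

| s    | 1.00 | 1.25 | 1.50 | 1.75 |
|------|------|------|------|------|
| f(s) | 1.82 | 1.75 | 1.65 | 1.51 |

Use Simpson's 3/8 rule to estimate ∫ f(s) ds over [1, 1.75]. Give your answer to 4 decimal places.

h = 0.25, n = 3.
(3h/8)·[y₀ + 3y₁ + 3y₂ + y₃] = 0.09375·(13.53) = 1.2684.

1.2684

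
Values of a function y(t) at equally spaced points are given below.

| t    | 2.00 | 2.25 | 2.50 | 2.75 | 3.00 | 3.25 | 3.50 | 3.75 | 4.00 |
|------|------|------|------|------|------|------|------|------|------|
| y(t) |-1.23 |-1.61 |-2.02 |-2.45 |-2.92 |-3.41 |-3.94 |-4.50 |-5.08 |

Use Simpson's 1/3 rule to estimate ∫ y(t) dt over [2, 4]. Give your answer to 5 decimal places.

h = 0.25, n = 8.
(h/3)·[y₀ + 4y₁ + 2y₂ + 4y₃ + 2y₄ + 4y₅ + 2y₆ + 4y₇ + y₈] = 0.083333·(-71.95) = -5.99583.

-5.99583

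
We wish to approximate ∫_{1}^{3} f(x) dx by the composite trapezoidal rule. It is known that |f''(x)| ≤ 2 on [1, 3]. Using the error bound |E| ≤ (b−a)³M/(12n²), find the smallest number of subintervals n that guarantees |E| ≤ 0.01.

Need 16/(12n²) ≤ 0.01.
n² ≥ 16/(12·0.01) = 133.333 ⇒ n ≥ 11.5470, so the smallest n is 12.

12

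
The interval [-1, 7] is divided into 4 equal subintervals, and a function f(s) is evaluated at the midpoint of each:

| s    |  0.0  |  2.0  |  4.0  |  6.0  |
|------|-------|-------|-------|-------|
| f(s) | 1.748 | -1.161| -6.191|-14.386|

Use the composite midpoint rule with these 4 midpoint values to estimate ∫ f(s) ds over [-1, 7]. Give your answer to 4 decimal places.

-39.9800

h = 2, n = 4.
h·[y(m₁) + y(m₂) + y(m₃) + y(m₄)] = 2·(-19.990) = -39.9800.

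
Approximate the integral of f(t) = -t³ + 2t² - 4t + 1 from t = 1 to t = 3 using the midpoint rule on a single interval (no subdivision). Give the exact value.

M = (b−a)·f(2) = 2·(-7) = -14.

-14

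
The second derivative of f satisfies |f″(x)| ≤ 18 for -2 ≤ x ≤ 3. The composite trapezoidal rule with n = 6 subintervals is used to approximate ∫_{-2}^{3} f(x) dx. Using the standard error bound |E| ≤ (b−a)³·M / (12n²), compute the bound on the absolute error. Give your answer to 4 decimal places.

|E| ≤ (5)³·18 / (12·6²) = 2250/432 = 5.2083.

5.2083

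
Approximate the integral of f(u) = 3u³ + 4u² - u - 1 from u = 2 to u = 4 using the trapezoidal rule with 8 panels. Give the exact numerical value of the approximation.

h = (4 − 2)/8 = 0.25.
Nodes u₀,…,u₈ = 2, 2.25, 2.5, 2.75, 3, 3.25, 3.5, 3.75, 4.
f(u) = 3u³ + 4u² - u - 1: f₀=37, f₁=51.171875, f₂=68.375, f₃=88.890625, f₄=113, f₅=140.984375, f₆=173.125, f₇=209.703125, f₈=251.
(h/2)·[f₀ + 2f₁ + 2f₂ + 2f₃ + 2f₄ + 2f₅ + 2f₆ + 2f₇ + f₈] = 0.125·(1978.5) = 247.3125.

247.3125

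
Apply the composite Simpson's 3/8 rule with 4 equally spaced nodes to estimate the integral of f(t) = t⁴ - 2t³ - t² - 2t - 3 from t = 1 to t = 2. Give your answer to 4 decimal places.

-9.6296

h = (2 − 1)/3 = 0.333333.
Nodes t₀,…,t₃ = 1, 1.333333, 1.666667, 2.
f(t) = t⁴ - 2t³ - t² - 2t - 3: f₀=-7, f₁=-9.024691, f₂=-10.654321, f₃=-11.
(3h/8)·[f₀ + 3f₁ + 3f₂ + f₃] = 0.125·(-77.037037) = -9.6296.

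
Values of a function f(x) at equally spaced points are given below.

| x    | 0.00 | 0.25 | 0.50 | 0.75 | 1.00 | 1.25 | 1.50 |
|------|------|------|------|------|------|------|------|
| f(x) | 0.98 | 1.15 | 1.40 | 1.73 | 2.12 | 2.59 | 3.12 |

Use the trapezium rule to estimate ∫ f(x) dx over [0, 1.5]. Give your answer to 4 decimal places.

2.7600

h = 0.25, n = 6.
(h/2)·[y₀ + 2y₁ + 2y₂ + 2y₃ + 2y₄ + 2y₅ + y₆] = 0.125·(22.08) = 2.7600.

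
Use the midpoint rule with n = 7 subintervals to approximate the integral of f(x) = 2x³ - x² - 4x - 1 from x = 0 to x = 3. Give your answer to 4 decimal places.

10.1327

h = (3 − 0)/7 = 0.428571.
Midpoints m₁,…,m₇ = 0.214286, 0.642857, 1.071429, 1.5, 1.928571, 2.357143, 2.785714.
f(m₁)=-1.883382, f(m₂)=-3.453353, f(m₃)=-3.973761, f(m₄)=-2.5, f(m₅)=1.912536, f(m₆)=10.208455, f(m₇)=23.332362.
h·[f(m₁) + f(m₂) + f(m₃) + f(m₄) + f(m₅) + f(m₆) + f(m₇)] = 0.428571·(23.642857) = 10.1327.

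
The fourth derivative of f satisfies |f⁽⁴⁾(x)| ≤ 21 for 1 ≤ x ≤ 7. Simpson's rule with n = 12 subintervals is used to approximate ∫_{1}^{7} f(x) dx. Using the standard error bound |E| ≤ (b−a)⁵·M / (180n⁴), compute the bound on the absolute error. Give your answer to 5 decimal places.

|E| ≤ (6)⁵·21 / (180·12⁴) = 163296/3732480 = 0.04375.

0.04375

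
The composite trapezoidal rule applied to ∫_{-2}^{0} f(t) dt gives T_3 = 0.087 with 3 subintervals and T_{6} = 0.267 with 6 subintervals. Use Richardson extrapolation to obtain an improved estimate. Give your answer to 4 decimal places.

R = (4·T_{6} − T_3) / 3 = (4·0.267 − 0.087)/3 = (0.981)/3 = 0.3270.

0.3270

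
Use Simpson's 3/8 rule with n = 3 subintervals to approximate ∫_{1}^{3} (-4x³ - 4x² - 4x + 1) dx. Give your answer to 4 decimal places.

-128.6667

h = (3 − 1)/3 = 0.666667.
Nodes x₀,…,x₃ = 1, 1.666667, 2.333333, 3.
f(x) = -4x³ - 4x² - 4x + 1: f₀=-11, f₁=-35.296296, f₂=-80.925926, f₃=-155.
(3h/8)·[f₀ + 3f₁ + 3f₂ + f₃] = 0.25·(-514.666667) = -128.6667.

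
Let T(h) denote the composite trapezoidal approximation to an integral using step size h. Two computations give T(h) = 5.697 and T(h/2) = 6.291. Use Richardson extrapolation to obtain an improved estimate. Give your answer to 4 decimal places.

6.4890

R = (4·T(h/2) − T(h)) / 3 = (4·6.291 − 5.697)/3 = (19.467)/3 = 6.4890.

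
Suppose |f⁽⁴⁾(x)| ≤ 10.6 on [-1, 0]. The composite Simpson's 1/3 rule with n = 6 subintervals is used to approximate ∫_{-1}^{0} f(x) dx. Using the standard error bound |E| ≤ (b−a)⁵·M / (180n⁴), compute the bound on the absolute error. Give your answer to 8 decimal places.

|E| ≤ (1)⁵·10.6 / (180·6⁴) = 10.6/233280 = 0.00004544.

0.00004544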